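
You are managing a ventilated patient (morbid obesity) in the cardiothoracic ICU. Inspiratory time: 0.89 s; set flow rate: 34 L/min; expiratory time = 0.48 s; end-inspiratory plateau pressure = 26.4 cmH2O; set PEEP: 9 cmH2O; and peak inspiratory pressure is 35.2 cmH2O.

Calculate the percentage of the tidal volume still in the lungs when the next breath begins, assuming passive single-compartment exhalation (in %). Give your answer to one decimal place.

Flow: 34 L/min ÷ 60 = 0.5667 L/s.
Vt = flow × Ti = 0.5667 L/s × 0.89 s × 1000 mL/L = 504.36 mL.
R = (PIP − Pplat)/V̇ = (35.2 − 26.4) / 0.5667 = 8.8/0.5667 = 15.528 cmH2O·s/L.
C = Vt/(Pplat − PEEP) = 504.36 / (26.4 − 9) = 504.36/17.4 = 28.986 mL/cmH2O.
τ = R × C = 15.528 × 0.02899 L/cmH2O = 0.4502 s.
Fraction remaining at end-expiration = e^(−Te/τ) = e^(−0.48/0.4502) = 0.3443 → 34.43%.

34.4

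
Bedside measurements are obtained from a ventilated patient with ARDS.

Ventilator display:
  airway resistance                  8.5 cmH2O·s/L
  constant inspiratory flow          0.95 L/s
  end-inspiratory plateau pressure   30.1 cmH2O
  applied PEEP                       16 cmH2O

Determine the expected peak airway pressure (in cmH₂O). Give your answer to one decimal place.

38.2

PIP = Pplat + Raw × flow = 30.1 + 8.5 × 0.95 = 30.1 + 8.075 = 38.175 cmH2O.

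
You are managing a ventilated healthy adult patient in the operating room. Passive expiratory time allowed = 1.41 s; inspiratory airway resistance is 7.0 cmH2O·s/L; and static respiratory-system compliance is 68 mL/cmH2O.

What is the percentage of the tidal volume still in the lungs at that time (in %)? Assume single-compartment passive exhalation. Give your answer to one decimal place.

τ = R × C = 7.0 × 68 mL/cmH2O = 7.0 × 0.068 L/cmH2O = 0.476 s.
Passive exhalation: V(t)/V₀ = e^(−t/τ) = e^(−1.41/0.476) = 0.05171.
Fraction remaining = 0.05171 → 5.171%.

5.2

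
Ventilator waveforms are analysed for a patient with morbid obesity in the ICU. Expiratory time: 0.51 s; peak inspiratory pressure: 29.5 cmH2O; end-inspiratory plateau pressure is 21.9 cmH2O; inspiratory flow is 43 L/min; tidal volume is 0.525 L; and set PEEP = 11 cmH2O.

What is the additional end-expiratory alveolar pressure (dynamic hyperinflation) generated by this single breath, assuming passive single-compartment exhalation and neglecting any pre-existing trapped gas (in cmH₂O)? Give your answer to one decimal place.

Flow: 43 L/min ÷ 60 = 0.7167 L/s.
R = (PIP − Pplat)/V̇ = (29.5 − 21.9) / 0.7167 = 7.6/0.7167 = 10.604 cmH2O·s/L.
C = Vt/(Pplat − PEEP) = 525.0 / (21.9 − 11) = 525.0/10.9 = 48.165 mL/cmH2O.
τ = R × C = 10.604 × 0.04817 L/cmH2O = 0.5108 s.
Fraction remaining = e^(−Te/τ) = e^(−0.51/0.5108) = 0.3685; trapped volume = 525.0 × 0.3685 = 193.46 mL.
Additional alveolar pressure from trapping ≈ V_trapped / C = 193.46 / 48.165 = 4.017 cmH2O.

4.0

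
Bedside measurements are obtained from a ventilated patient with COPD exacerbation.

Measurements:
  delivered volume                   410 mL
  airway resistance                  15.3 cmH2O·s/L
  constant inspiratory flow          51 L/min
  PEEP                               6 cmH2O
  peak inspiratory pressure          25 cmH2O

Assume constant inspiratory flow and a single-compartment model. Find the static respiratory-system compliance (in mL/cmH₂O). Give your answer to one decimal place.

68.4

Flow: 51 L/min ÷ 60 = 0.85 L/s.
Equation of motion (constant flow): PIP = Vt/C + R·V̇ + PEEP.
Vt/C = PIP − R·V̇ − PEEP = 25 − 15.3×0.85 − 6 = 25 − 13.005 − 6 = 5.995 cmH2O.
C = Vt / 5.995 = 410 / 5.995 = 68.39 mL/cmH2O.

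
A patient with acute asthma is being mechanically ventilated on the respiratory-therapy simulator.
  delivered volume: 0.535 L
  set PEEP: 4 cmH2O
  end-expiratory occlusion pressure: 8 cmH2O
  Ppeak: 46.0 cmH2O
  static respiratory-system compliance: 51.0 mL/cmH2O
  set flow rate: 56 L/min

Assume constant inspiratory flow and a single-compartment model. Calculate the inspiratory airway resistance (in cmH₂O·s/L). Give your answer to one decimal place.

Flow: 56 L/min ÷ 60 = 0.9333 L/s.
Total PEEP = 8 cmH2O (set 4 + intrinsic 4); this is the baseline alveolar pressure.
Equation of motion (constant flow): PIP = Vt/C + R·V̇ + PEEP.
R·V̇ = PIP − Vt/C − PEEP = 46.0 − 535/51.0 − 8 = 46.0 − 10.49 − 8 = 27.51 cmH2O.
R = 27.51 / 0.9333 = 29.476 cmH2O·s/L.

29.5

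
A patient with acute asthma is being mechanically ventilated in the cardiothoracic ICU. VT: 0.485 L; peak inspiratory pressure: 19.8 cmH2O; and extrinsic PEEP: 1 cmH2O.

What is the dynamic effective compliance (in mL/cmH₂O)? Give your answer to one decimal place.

25.8

Dynamic compliance = Vt / (PIP − PEEP) = 485 / (19.8 − 1) = 485 / 18.8 = 25.798 mL/cmH2O.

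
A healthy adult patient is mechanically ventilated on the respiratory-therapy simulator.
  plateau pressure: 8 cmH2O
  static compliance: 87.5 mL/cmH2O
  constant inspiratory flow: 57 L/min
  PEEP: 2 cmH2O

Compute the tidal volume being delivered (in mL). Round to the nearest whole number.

Vt = Cstat × (Pplat − PEEP) = 87.5 × (8 − 2) = 87.5 × 6.0 = 525.0 mL.

525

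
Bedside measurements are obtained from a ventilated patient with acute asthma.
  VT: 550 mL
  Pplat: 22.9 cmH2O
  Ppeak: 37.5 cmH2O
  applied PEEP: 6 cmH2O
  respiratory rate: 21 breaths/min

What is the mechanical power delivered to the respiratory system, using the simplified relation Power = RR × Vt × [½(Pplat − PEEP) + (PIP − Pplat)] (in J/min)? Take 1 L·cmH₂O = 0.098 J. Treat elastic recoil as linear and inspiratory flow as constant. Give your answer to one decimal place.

26.1

Per-breath work = Vt × [½(Pplat−PEEP) + (PIP−Pplat)] = 0.550 × [0.5×16.9 + 14.6] = 0.550 × 23.05 = 12.678 L·cmH2O.
Power = 21 × 12.678 = 266.24 L·cmH2O/min.
× 0.098 J/(L·cmH2O) → 26.092 J/min.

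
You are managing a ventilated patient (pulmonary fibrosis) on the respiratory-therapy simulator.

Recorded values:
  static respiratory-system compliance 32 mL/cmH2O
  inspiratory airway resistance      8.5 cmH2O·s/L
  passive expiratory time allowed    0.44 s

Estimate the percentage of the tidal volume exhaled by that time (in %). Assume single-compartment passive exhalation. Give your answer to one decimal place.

τ = R × C = 8.5 × 32 mL/cmH2O = 8.5 × 0.032 L/cmH2O = 0.272 s.
Passive exhalation: V(t)/V₀ = e^(−t/τ) = e^(−0.44/0.272) = 0.1984.
Fraction exhaled = 1 − 0.1984 = 0.8016 → 80.16%.

80.2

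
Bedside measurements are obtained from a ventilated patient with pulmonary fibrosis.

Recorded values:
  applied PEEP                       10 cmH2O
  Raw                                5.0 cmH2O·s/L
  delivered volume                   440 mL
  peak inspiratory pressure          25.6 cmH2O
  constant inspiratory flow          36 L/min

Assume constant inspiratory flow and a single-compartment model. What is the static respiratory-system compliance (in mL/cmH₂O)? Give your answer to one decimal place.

34.9

Flow: 36 L/min ÷ 60 = 0.6 L/s.
Equation of motion (constant flow): PIP = Vt/C + R·V̇ + PEEP.
Vt/C = PIP − R·V̇ − PEEP = 25.6 − 5.0×0.6 − 10 = 25.6 − 3.0 − 10 = 12.6 cmH2O.
C = Vt / 12.6 = 440 / 12.6 = 34.921 mL/cmH2O.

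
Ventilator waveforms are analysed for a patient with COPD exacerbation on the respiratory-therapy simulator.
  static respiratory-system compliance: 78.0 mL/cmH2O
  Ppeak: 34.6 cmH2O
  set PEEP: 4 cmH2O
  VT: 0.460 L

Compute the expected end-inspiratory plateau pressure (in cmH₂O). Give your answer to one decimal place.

Pplat = PEEP + Vt / Cstat = 4 + 460 / 78.0 = 4 + 5.897 = 9.897 cmH2O.

9.9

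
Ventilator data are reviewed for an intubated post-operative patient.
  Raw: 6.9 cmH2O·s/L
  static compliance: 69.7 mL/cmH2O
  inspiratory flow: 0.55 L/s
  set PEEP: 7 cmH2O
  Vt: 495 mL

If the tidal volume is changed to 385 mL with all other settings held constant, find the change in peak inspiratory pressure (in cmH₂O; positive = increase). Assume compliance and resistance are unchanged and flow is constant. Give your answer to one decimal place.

-1.6

PIP = Vt/C + R·V̇ + PEEP (constant-flow equation of motion).
Only the elastic term changes: ΔPIP = ΔVt / C = (385 − 495) / 69.7 = -1.578 cmH2O.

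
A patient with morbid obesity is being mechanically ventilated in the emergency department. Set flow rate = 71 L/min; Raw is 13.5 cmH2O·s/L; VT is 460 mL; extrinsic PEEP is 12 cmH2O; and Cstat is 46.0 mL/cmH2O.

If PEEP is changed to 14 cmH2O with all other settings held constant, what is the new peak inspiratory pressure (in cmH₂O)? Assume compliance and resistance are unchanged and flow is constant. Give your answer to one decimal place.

Flow: 71 L/min ÷ 60 = 1.1833 L/s.
PIP = Vt/C + R·V̇ + PEEP (constant-flow equation of motion).
Only the baseline term changes: ΔPIP = ΔPEEP = 14 − 12 = 2.0 cmH2O.
Original PIP = 460/46.0 + 13.5×1.1833 + 12 = 37.975 cmH2O; new PIP = 37.975 + (2.0) = 39.975 cmH2O.

40.0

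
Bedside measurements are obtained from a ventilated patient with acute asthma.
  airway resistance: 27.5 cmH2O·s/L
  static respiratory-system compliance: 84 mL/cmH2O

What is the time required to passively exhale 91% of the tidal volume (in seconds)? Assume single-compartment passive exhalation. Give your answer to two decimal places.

τ = R × C = 27.5 × 84 mL/cmH2O = 27.5 × 0.084 L/cmH2O = 2.31 s.
Exhaled fraction f = 1 − e^(−t/τ) → t = −τ·ln(1 − f) = −2.31·ln(0.09) = 5.562 s.

5.56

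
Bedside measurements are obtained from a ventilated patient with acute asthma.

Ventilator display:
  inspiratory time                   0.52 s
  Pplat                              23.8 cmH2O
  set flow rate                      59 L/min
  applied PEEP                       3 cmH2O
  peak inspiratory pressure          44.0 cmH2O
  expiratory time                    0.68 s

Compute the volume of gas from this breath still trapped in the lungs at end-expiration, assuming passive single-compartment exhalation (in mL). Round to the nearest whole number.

133

Flow: 59 L/min ÷ 60 = 0.9833 L/s.
Vt = flow × Ti = 0.9833 L/s × 0.52 s × 1000 mL/L = 511.32 mL.
R = (PIP − Pplat)/V̇ = (44.0 − 23.8) / 0.9833 = 20.2/0.9833 = 20.543 cmH2O·s/L.
C = Vt/(Pplat − PEEP) = 511.32 / (23.8 − 3) = 511.32/20.8 = 24.583 mL/cmH2O.
τ = R × C = 20.543 × 0.02458 L/cmH2O = 0.5049 s.
Fraction remaining = e^(−Te/τ) = e^(−0.68/0.5049) = 0.2601.
Trapped volume = 511.32 × 0.2601 = 132.99 mL.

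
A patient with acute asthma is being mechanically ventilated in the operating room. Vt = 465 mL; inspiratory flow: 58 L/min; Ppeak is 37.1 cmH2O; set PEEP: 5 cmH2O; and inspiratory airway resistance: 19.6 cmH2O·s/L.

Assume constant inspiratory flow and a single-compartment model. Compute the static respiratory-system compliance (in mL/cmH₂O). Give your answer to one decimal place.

Flow: 58 L/min ÷ 60 = 0.9667 L/s.
Equation of motion (constant flow): PIP = Vt/C + R·V̇ + PEEP.
Vt/C = PIP − R·V̇ − PEEP = 37.1 − 19.6×0.9667 − 5 = 37.1 − 18.947 − 5 = 13.153 cmH2O.
C = Vt / 13.153 = 465 / 13.153 = 35.353 mL/cmH2O.

35.4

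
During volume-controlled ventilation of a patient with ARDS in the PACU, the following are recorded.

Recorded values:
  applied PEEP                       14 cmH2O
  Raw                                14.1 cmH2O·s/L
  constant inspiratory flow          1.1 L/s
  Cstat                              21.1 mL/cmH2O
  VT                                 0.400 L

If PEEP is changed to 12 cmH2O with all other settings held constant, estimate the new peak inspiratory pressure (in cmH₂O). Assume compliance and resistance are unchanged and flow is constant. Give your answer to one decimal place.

46.5

PIP = Vt/C + R·V̇ + PEEP (constant-flow equation of motion).
Only the baseline term changes: ΔPIP = ΔPEEP = 12 − 14 = -2.0 cmH2O.
Original PIP = 400/21.1 + 14.1×1.1 + 14 = 48.467 cmH2O; new PIP = 48.467 + (-2.0) = 46.467 cmH2O.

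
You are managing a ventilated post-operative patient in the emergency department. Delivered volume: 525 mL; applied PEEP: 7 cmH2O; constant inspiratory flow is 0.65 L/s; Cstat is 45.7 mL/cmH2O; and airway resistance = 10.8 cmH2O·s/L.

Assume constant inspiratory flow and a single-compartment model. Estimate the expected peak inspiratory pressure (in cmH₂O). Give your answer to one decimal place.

25.5

Equation of motion (constant flow): PIP = Vt/C + R·V̇ + PEEP.
PIP = 525/45.7 + 10.8×0.65 + 7 = 11.488 + 7.02 + 7 = 25.508 cmH2O.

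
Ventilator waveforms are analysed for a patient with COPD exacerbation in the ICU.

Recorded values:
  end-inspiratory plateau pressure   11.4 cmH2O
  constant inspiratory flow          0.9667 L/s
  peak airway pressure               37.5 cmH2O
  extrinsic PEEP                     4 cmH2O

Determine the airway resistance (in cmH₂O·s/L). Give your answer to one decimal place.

Raw = (PIP − Pplat) / flow = (37.5 − 11.4) / 0.9667 = 26.1 / 0.9667 = 26.999 cmH2O·s/L.

27.0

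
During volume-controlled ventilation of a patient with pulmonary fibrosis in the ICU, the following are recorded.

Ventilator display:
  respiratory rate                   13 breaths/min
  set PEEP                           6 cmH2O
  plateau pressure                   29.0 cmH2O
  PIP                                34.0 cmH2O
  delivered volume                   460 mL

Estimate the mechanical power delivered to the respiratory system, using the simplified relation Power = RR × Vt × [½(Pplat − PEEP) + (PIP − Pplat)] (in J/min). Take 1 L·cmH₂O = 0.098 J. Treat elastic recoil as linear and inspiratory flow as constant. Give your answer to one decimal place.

9.7

Per-breath work = Vt × [½(Pplat−PEEP) + (PIP−Pplat)] = 0.460 × [0.5×23.0 + 5.0] = 0.460 × 16.5 = 7.59 L·cmH2O.
Power = 13 × 7.59 = 98.67 L·cmH2O/min.
× 0.098 J/(L·cmH2O) → 9.67 J/min.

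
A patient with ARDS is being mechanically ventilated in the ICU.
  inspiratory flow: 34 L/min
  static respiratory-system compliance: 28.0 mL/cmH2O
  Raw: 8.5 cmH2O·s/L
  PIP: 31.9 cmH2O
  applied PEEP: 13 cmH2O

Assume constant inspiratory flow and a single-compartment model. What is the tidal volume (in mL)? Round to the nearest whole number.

Flow: 34 L/min ÷ 60 = 0.5667 L/s.
Equation of motion (constant flow): PIP = Vt/C + R·V̇ + PEEP.
Vt/C = PIP − R·V̇ − PEEP = 31.9 − 4.817 − 13 = 14.083 cmH2O.
Vt = C × 14.083 = 28.0 × 14.083 = 394.32 mL.

394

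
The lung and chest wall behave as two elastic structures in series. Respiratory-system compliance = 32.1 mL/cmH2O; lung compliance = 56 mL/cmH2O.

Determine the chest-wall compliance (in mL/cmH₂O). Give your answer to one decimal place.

75.2

1/Ccw = 1/Crs − 1/CL.
1/Ccw = 1/32.1 − 1/56 = 0.0133.
Ccw = 75.188 mL/cmH2O.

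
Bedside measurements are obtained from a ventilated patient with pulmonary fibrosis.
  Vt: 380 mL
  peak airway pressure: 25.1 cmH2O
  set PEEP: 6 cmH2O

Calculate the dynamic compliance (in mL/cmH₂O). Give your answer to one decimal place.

Dynamic compliance = Vt / (PIP − PEEP) = 380 / (25.1 − 6) = 380 / 19.1 = 19.895 mL/cmH2O.

19.9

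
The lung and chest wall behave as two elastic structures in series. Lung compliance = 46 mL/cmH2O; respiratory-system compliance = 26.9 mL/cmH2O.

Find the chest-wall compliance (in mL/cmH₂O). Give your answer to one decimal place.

64.8

1/Ccw = 1/Crs − 1/CL.
1/Ccw = 1/26.9 − 1/46 = 0.01544.
Ccw = 64.767 mL/cmH2O.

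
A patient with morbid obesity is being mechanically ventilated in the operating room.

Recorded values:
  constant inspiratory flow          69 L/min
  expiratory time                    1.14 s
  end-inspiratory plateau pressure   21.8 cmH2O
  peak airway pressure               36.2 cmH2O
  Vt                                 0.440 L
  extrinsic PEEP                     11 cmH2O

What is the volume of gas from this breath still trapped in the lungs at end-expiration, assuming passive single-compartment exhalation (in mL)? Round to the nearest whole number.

47

Flow: 69 L/min ÷ 60 = 1.15 L/s.
R = (PIP − Pplat)/V̇ = (36.2 − 21.8) / 1.15 = 14.4/1.15 = 12.522 cmH2O·s/L.
C = Vt/(Pplat − PEEP) = 440.0 / (21.8 − 11) = 440.0/10.8 = 40.741 mL/cmH2O.
τ = R × C = 12.522 × 0.04074 L/cmH2O = 0.5101 s.
Fraction remaining = e^(−Te/τ) = e^(−1.14/0.5101) = 0.107.
Trapped volume = 440.0 × 0.107 = 47.08 mL.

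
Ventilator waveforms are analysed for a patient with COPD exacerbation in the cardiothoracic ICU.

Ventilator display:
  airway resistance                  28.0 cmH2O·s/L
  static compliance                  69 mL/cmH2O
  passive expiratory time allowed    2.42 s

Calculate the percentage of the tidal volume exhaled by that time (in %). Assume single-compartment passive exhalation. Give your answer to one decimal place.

τ = R × C = 28.0 × 69 mL/cmH2O = 28.0 × 0.069 L/cmH2O = 1.932 s.
Passive exhalation: V(t)/V₀ = e^(−t/τ) = e^(−2.42/1.932) = 0.2858.
Fraction exhaled = 1 − 0.2858 = 0.7142 → 71.42%.

71.4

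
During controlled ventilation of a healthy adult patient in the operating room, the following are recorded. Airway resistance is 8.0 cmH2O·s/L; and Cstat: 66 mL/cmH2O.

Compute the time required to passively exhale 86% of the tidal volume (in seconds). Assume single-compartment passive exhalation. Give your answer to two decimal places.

1.04

τ = R × C = 8.0 × 66 mL/cmH2O = 8.0 × 0.066 L/cmH2O = 0.528 s.
Exhaled fraction f = 1 − e^(−t/τ) → t = −τ·ln(1 − f) = −0.528·ln(0.14) = 1.038 s.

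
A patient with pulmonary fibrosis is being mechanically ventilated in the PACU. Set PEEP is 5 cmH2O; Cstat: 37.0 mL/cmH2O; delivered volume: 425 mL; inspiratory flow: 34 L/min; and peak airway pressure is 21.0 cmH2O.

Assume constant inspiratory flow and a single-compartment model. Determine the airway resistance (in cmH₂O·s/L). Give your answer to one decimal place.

8.0

Flow: 34 L/min ÷ 60 = 0.5667 L/s.
Equation of motion (constant flow): PIP = Vt/C + R·V̇ + PEEP.
R·V̇ = PIP − Vt/C − PEEP = 21.0 − 425/37.0 − 5 = 21.0 − 11.486 − 5 = 4.514 cmH2O.
R = 4.514 / 0.5667 = 7.965 cmH2O·s/L.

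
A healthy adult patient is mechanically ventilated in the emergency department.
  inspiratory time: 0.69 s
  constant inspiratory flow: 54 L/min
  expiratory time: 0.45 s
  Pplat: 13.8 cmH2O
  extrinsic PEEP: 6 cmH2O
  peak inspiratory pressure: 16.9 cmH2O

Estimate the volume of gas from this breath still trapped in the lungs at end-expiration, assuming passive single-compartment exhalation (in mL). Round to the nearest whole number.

Flow: 54 L/min ÷ 60 = 0.9 L/s.
Vt = flow × Ti = 0.9 L/s × 0.69 s × 1000 mL/L = 621.0 mL.
R = (PIP − Pplat)/V̇ = (16.9 − 13.8) / 0.9 = 3.1/0.9 = 3.444 cmH2O·s/L.
C = Vt/(Pplat − PEEP) = 621.0 / (13.8 − 6) = 621.0/7.8 = 79.615 mL/cmH2O.
τ = R × C = 3.444 × 0.07962 L/cmH2O = 0.2742 s.
Fraction remaining = e^(−Te/τ) = e^(−0.45/0.2742) = 0.1938.
Trapped volume = 621.0 × 0.1938 = 120.35 mL.

120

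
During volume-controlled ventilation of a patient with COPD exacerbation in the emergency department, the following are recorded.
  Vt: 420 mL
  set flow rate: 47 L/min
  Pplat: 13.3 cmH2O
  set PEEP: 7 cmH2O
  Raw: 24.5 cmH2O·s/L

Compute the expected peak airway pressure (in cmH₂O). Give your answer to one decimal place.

32.5

Flow: 47 L/min ÷ 60 = 0.7833 L/s.
PIP = Pplat + Raw × flow = 13.3 + 24.5 × 0.7833 = 13.3 + 19.191 = 32.491 cmH2O.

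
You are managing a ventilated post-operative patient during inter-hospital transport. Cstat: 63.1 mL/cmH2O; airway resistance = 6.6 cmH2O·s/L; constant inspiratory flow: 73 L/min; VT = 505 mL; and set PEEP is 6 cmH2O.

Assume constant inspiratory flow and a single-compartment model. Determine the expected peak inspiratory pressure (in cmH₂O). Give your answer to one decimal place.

Flow: 73 L/min ÷ 60 = 1.2167 L/s.
Equation of motion (constant flow): PIP = Vt/C + R·V̇ + PEEP.
PIP = 505/63.1 + 6.6×1.2167 + 6 = 8.003 + 8.03 + 6 = 22.033 cmH2O.

22.0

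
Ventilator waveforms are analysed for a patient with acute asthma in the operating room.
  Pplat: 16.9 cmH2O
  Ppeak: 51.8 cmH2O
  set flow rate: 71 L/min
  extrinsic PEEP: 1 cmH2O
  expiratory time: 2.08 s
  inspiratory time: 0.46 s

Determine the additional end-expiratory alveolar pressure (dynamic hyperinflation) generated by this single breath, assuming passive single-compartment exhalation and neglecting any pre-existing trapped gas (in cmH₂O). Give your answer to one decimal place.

2.0

Flow: 71 L/min ÷ 60 = 1.1833 L/s.
Vt = flow × Ti = 1.1833 L/s × 0.46 s × 1000 mL/L = 544.32 mL.
R = (PIP − Pplat)/V̇ = (51.8 − 16.9) / 1.1833 = 34.9/1.1833 = 29.494 cmH2O·s/L.
C = Vt/(Pplat − PEEP) = 544.32 / (16.9 − 1) = 544.32/15.9 = 34.234 mL/cmH2O.
τ = R × C = 29.494 × 0.03423 L/cmH2O = 1.01 s.
Fraction remaining = e^(−Te/τ) = e^(−2.08/1.01) = 0.1275; trapped volume = 544.32 × 0.1275 = 69.401 mL.
Additional alveolar pressure from trapping ≈ V_trapped / C = 69.401 / 34.234 = 2.027 cmH2O.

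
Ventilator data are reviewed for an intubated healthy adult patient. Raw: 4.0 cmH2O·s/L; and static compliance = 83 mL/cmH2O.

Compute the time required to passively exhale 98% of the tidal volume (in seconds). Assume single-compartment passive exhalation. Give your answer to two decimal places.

τ = R × C = 4.0 × 83 mL/cmH2O = 4.0 × 0.083 L/cmH2O = 0.332 s.
Exhaled fraction f = 1 − e^(−t/τ) → t = −τ·ln(1 − f) = −0.332·ln(0.02) = 1.299 s.

1.30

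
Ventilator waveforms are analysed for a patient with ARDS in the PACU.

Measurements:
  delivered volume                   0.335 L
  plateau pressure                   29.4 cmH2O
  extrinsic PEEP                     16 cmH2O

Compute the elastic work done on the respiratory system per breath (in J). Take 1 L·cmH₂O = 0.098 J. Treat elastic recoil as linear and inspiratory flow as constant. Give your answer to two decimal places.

Elastic work ≈ ½ × (Pplat − PEEP) × Vt = 0.5 × (29.4 − 16) × 0.335 L = 0.5 × 13.4 × 0.335 = 2.245 L·cmH2O.
× 0.098 J/(L·cmH2O) → 0.22 J.

0.22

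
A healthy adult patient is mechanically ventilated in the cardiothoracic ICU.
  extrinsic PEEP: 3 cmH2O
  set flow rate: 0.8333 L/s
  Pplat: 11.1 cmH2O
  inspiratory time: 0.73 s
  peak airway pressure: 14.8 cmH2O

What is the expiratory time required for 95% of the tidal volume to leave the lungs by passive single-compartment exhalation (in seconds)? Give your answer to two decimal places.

Vt = flow × Ti = 0.8333 L/s × 0.73 s × 1000 mL/L = 608.31 mL.
R = (PIP − Pplat)/V̇ = (14.8 − 11.1) / 0.8333 = 3.7/0.8333 = 4.44 cmH2O·s/L.
C = Vt/(Pplat − PEEP) = 608.31 / (11.1 − 3) = 608.31/8.1 = 75.1 mL/cmH2O.
τ = R × C = 4.44 × 0.0751 L/cmH2O = 0.3334 s.
t = −τ·ln(1 − 0.95) = −0.3334·ln(0.05) = 0.9988 s.

1.00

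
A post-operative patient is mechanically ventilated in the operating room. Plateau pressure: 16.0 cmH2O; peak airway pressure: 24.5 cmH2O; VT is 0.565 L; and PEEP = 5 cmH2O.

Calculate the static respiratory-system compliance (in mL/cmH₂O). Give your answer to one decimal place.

51.4

Cstat = Vt / (Pplat − PEEP) = 565 / (16.0 − 5) = 565 / 11.0 = 51.364 mL/cmH2O.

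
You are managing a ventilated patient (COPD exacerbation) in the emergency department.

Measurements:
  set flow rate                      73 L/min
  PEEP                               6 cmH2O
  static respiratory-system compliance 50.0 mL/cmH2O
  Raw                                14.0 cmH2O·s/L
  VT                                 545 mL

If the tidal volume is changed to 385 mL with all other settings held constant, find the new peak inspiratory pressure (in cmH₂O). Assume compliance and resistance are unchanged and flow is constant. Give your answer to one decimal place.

30.7

Flow: 73 L/min ÷ 60 = 1.2167 L/s.
PIP = Vt/C + R·V̇ + PEEP (constant-flow equation of motion).
Only the elastic term changes: ΔPIP = ΔVt / C = (385 − 545) / 50.0 = -3.2 cmH2O.
Original PIP = 545/50.0 + 14.0×1.2167 + 6 = 33.934 cmH2O; new PIP = 33.934 + (-3.2) = 30.734 cmH2O.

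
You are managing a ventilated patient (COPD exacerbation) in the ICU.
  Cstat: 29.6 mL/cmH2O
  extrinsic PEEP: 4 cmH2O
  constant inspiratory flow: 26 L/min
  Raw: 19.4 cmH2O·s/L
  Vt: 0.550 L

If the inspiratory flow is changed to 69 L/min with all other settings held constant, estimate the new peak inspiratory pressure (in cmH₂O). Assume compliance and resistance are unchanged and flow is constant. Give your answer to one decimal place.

44.9

Flow: 26 L/min ÷ 60 = 0.4333 L/s.
New flow: 69 L/min ÷ 60 = 1.15 L/s.
PIP = Vt/C + R·V̇ + PEEP (constant-flow equation of motion).
Only the resistive term changes: ΔPIP = R × ΔV̇ = 19.4 × (1.15 − 0.4333) = 19.4 × 0.7167 = 13.904 cmH2O.
Original PIP = 550/29.6 + 19.4×0.4333 + 4 = 30.987 cmH2O; new PIP = 30.987 + (13.904) = 44.891 cmH2O.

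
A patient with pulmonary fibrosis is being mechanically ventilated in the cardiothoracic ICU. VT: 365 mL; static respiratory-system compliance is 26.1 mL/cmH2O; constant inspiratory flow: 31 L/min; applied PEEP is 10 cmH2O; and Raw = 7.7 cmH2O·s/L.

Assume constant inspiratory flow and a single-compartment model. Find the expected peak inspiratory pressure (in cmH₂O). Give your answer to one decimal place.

28.0

Flow: 31 L/min ÷ 60 = 0.5167 L/s.
Equation of motion (constant flow): PIP = Vt/C + R·V̇ + PEEP.
PIP = 365/26.1 + 7.7×0.5167 + 10 = 13.985 + 3.979 + 10 = 27.964 cmH2O.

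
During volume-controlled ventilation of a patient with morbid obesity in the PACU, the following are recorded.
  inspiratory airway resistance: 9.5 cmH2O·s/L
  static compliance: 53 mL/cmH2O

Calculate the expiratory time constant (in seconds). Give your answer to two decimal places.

0.50

τ = R × C = 9.5 × 53 mL/cmH2O = 9.5 × 0.053 L/cmH2O = 0.5035 s.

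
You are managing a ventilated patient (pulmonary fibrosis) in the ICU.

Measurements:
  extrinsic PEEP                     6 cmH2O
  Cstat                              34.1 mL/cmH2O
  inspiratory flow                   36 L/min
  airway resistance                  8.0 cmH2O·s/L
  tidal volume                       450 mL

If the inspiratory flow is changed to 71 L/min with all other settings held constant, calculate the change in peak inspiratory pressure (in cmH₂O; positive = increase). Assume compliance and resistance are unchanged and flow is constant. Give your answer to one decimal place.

Flow: 36 L/min ÷ 60 = 0.6 L/s.
New flow: 71 L/min ÷ 60 = 1.1833 L/s.
PIP = Vt/C + R·V̇ + PEEP (constant-flow equation of motion).
Only the resistive term changes: ΔPIP = R × ΔV̇ = 8.0 × (1.1833 − 0.6) = 8.0 × 0.5833 = 4.666 cmH2O.

4.7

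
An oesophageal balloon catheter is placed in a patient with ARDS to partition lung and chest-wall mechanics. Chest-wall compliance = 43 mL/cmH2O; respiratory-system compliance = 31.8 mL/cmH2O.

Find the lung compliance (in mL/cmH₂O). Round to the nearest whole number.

1/CL = 1/Crs − 1/Ccw.
1/CL = 1/31.8 − 1/43 = 0.008191.
CL = 122.09 mL/cmH2O.

122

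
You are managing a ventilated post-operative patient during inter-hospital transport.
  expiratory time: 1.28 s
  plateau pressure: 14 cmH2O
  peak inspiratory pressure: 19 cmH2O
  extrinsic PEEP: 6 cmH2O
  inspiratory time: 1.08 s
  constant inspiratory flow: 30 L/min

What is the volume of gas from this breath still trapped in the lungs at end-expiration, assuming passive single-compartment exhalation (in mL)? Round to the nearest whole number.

81

Flow: 30 L/min ÷ 60 = 0.5 L/s.
Vt = flow × Ti = 0.5 L/s × 1.08 s × 1000 mL/L = 540.0 mL.
R = (PIP − Pplat)/V̇ = (19 − 14) / 0.5 = 5.0/0.5 = 10.0 cmH2O·s/L.
C = Vt/(Pplat − PEEP) = 540.0 / (14 − 6) = 540.0/8.0 = 67.5 mL/cmH2O.
τ = R × C = 10.0 × 0.0675 L/cmH2O = 0.675 s.
Fraction remaining = e^(−Te/τ) = e^(−1.28/0.675) = 0.1501.
Trapped volume = 540.0 × 0.1501 = 81.054 mL.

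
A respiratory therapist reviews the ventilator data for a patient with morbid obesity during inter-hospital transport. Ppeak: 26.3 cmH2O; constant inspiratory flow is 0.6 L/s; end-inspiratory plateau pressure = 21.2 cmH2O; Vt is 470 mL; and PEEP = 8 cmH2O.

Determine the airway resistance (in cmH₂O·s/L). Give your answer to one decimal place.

Raw = (PIP − Pplat) / flow = (26.3 − 21.2) / 0.6 = 5.1 / 0.6 = 8.5 cmH2O·s/L.

8.5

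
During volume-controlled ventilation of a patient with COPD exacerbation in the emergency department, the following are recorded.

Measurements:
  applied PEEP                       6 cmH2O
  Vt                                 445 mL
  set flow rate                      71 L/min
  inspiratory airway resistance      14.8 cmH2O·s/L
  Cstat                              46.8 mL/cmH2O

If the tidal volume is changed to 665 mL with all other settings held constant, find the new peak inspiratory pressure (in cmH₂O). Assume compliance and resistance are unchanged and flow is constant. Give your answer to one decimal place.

37.7

Flow: 71 L/min ÷ 60 = 1.1833 L/s.
PIP = Vt/C + R·V̇ + PEEP (constant-flow equation of motion).
Only the elastic term changes: ΔPIP = ΔVt / C = (665 − 445) / 46.8 = 4.701 cmH2O.
Original PIP = 445/46.8 + 14.8×1.1833 + 6 = 33.021 cmH2O; new PIP = 33.021 + (4.701) = 37.722 cmH2O.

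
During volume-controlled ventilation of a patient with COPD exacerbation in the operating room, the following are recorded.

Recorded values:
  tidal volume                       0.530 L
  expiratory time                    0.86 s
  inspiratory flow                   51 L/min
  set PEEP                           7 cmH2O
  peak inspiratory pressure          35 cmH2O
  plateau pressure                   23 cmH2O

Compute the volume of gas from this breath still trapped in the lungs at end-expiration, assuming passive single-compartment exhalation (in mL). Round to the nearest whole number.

Flow: 51 L/min ÷ 60 = 0.85 L/s.
R = (PIP − Pplat)/V̇ = (35 − 23) / 0.85 = 12.0/0.85 = 14.118 cmH2O·s/L.
C = Vt/(Pplat − PEEP) = 530.0 / (23 − 7) = 530.0/16.0 = 33.125 mL/cmH2O.
τ = R × C = 14.118 × 0.03313 L/cmH2O = 0.4677 s.
Fraction remaining = e^(−Te/τ) = e^(−0.86/0.4677) = 0.159.
Trapped volume = 530.0 × 0.159 = 84.27 mL.

84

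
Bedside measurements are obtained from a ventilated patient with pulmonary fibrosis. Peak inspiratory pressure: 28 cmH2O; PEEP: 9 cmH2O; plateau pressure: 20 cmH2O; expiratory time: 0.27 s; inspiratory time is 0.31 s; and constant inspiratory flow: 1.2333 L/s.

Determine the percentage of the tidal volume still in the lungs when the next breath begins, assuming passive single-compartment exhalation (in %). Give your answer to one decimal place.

Vt = flow × Ti = 1.2333 L/s × 0.31 s × 1000 mL/L = 382.32 mL.
R = (PIP − Pplat)/V̇ = (28 − 20) / 1.2333 = 8.0/1.2333 = 6.487 cmH2O·s/L.
C = Vt/(Pplat − PEEP) = 382.32 / (20 − 9) = 382.32/11.0 = 34.756 mL/cmH2O.
τ = R × C = 6.487 × 0.03476 L/cmH2O = 0.2255 s.
Fraction remaining at end-expiration = e^(−Te/τ) = e^(−0.27/0.2255) = 0.302 → 30.2%.

30.2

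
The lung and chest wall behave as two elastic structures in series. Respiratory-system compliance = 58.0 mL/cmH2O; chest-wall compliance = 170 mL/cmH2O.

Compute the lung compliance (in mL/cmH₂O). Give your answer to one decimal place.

1/CL = 1/Crs − 1/Ccw.
1/CL = 1/58.0 − 1/170 = 0.01136.
CL = 88.028 mL/cmH2O.

88.0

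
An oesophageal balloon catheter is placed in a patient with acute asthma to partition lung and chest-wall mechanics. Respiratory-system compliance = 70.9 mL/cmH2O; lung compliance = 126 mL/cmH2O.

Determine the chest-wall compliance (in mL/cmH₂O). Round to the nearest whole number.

1/Ccw = 1/Crs − 1/CL.
1/Ccw = 1/70.9 − 1/126 = 0.006168.
Ccw = 162.13 mL/cmH2O.

162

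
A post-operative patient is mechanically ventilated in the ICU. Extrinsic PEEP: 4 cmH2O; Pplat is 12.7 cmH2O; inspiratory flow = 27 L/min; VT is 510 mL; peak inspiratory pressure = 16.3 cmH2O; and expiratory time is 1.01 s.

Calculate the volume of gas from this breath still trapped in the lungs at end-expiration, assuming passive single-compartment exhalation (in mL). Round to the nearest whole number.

Flow: 27 L/min ÷ 60 = 0.45 L/s.
R = (PIP − Pplat)/V̇ = (16.3 − 12.7) / 0.45 = 3.6/0.45 = 8.0 cmH2O·s/L.
C = Vt/(Pplat − PEEP) = 510.0 / (12.7 − 4) = 510.0/8.7 = 58.621 mL/cmH2O.
τ = R × C = 8.0 × 0.05862 L/cmH2O = 0.469 s.
Fraction remaining = e^(−Te/τ) = e^(−1.01/0.469) = 0.1161.
Trapped volume = 510.0 × 0.1161 = 59.211 mL.

59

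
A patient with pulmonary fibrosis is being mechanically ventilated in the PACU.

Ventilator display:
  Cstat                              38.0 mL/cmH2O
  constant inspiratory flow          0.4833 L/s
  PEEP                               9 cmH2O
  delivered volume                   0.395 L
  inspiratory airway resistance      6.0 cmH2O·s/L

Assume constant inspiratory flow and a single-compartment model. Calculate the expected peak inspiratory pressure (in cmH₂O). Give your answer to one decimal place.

22.3

Equation of motion (constant flow): PIP = Vt/C + R·V̇ + PEEP.
PIP = 395/38.0 + 6.0×0.4833 + 9 = 10.395 + 2.9 + 9 = 22.295 cmH2O.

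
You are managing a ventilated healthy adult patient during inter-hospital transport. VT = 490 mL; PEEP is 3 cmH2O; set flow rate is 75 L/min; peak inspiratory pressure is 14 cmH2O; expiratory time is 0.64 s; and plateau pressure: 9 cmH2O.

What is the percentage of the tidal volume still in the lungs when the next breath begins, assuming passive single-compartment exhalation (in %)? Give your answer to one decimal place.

14.1

Flow: 75 L/min ÷ 60 = 1.25 L/s.
R = (PIP − Pplat)/V̇ = (14 − 9) / 1.25 = 5.0/1.25 = 4.0 cmH2O·s/L.
C = Vt/(Pplat − PEEP) = 490.0 / (9 − 3) = 490.0/6.0 = 81.667 mL/cmH2O.
τ = R × C = 4.0 × 0.08167 L/cmH2O = 0.3267 s.
Fraction remaining at end-expiration = e^(−Te/τ) = e^(−0.64/0.3267) = 0.141 → 14.1%.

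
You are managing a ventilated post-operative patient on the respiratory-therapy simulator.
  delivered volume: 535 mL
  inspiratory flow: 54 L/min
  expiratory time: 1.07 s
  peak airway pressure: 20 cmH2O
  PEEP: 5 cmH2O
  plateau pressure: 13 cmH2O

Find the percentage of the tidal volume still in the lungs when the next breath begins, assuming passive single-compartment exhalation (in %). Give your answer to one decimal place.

12.8

Flow: 54 L/min ÷ 60 = 0.9 L/s.
R = (PIP − Pplat)/V̇ = (20 − 13) / 0.9 = 7.0/0.9 = 7.778 cmH2O·s/L.
C = Vt/(Pplat − PEEP) = 535.0 / (13 − 5) = 535.0/8.0 = 66.875 mL/cmH2O.
τ = R × C = 7.778 × 0.06688 L/cmH2O = 0.5202 s.
Fraction remaining at end-expiration = e^(−Te/τ) = e^(−1.07/0.5202) = 0.1278 → 12.78%.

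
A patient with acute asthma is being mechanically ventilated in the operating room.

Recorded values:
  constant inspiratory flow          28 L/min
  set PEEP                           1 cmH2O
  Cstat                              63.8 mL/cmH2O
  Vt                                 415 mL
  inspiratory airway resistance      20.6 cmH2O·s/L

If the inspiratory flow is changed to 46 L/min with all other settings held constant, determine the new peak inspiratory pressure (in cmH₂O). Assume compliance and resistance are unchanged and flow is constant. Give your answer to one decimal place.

Flow: 28 L/min ÷ 60 = 0.4667 L/s.
New flow: 46 L/min ÷ 60 = 0.7667 L/s.
PIP = Vt/C + R·V̇ + PEEP (constant-flow equation of motion).
Only the resistive term changes: ΔPIP = R × ΔV̇ = 20.6 × (0.7667 − 0.4667) = 20.6 × 0.3 = 6.18 cmH2O.
Original PIP = 415/63.8 + 20.6×0.4667 + 1 = 17.119 cmH2O; new PIP = 17.119 + (6.18) = 23.299 cmH2O.

23.3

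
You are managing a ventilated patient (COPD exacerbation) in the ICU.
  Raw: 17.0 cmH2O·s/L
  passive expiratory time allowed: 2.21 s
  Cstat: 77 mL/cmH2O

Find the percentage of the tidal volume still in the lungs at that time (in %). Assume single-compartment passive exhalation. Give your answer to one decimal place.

τ = R × C = 17.0 × 77 mL/cmH2O = 17.0 × 0.077 L/cmH2O = 1.309 s.
Passive exhalation: V(t)/V₀ = e^(−t/τ) = e^(−2.21/1.309) = 0.1848.
Fraction remaining = 0.1848 → 18.48%.

18.5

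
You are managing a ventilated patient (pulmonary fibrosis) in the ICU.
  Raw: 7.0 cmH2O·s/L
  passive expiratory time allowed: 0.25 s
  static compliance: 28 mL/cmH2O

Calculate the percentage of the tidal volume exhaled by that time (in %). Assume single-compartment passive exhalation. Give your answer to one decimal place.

72.1

τ = R × C = 7.0 × 28 mL/cmH2O = 7.0 × 0.028 L/cmH2O = 0.196 s.
Passive exhalation: V(t)/V₀ = e^(−t/τ) = e^(−0.25/0.196) = 0.2793.
Fraction exhaled = 1 − 0.2793 = 0.7207 → 72.07%.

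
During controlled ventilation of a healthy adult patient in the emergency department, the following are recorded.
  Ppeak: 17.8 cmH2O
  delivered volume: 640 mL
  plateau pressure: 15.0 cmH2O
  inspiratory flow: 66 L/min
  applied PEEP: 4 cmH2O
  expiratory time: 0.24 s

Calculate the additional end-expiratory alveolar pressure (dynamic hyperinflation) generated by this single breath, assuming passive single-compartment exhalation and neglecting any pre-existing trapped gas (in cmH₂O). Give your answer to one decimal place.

2.2

Flow: 66 L/min ÷ 60 = 1.1 L/s.
R = (PIP − Pplat)/V̇ = (17.8 − 15.0) / 1.1 = 2.8/1.1 = 2.545 cmH2O·s/L.
C = Vt/(Pplat − PEEP) = 640.0 / (15.0 − 4) = 640.0/11.0 = 58.182 mL/cmH2O.
τ = R × C = 2.545 × 0.05818 L/cmH2O = 0.1481 s.
Fraction remaining = e^(−Te/τ) = e^(−0.24/0.1481) = 0.1978; trapped volume = 640.0 × 0.1978 = 126.59 mL.
Additional alveolar pressure from trapping ≈ V_trapped / C = 126.59 / 58.182 = 2.176 cmH2O.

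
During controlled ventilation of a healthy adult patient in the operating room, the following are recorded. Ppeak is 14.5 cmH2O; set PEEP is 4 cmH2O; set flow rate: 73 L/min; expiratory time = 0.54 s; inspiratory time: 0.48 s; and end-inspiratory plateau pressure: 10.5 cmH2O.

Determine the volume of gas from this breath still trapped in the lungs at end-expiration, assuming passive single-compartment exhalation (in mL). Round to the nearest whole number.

94

Flow: 73 L/min ÷ 60 = 1.2167 L/s.
Vt = flow × Ti = 1.2167 L/s × 0.48 s × 1000 mL/L = 584.02 mL.
R = (PIP − Pplat)/V̇ = (14.5 − 10.5) / 1.2167 = 4.0/1.2167 = 3.288 cmH2O·s/L.
C = Vt/(Pplat − PEEP) = 584.02 / (10.5 − 4) = 584.02/6.5 = 89.849 mL/cmH2O.
τ = R × C = 3.288 × 0.08985 L/cmH2O = 0.2954 s.
Fraction remaining = e^(−Te/τ) = e^(−0.54/0.2954) = 0.1607.
Trapped volume = 584.02 × 0.1607 = 93.852 mL.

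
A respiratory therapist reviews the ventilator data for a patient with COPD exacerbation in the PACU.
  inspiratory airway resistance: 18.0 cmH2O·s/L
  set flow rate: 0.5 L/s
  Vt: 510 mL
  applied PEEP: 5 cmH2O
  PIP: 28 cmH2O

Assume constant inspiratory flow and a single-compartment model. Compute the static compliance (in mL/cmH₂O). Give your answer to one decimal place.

36.4

Equation of motion (constant flow): PIP = Vt/C + R·V̇ + PEEP.
Vt/C = PIP − R·V̇ − PEEP = 28 − 18.0×0.5 − 5 = 28 − 9.0 − 5 = 14.0 cmH2O.
C = Vt / 14.0 = 510 / 14.0 = 36.429 mL/cmH2O.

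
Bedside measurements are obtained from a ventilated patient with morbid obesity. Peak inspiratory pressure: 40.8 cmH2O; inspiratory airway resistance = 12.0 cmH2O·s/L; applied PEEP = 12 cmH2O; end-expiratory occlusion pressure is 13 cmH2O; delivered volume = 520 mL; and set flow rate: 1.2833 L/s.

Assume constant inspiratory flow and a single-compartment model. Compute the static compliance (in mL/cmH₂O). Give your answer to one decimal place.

Total PEEP = 13 cmH2O (set 12 + intrinsic 1); this is the baseline alveolar pressure.
Equation of motion (constant flow): PIP = Vt/C + R·V̇ + PEEP.
Vt/C = PIP − R·V̇ − PEEP = 40.8 − 12.0×1.2833 − 13 = 40.8 − 15.4 − 13 = 12.4 cmH2O.
C = Vt / 12.4 = 520 / 12.4 = 41.935 mL/cmH2O.

41.9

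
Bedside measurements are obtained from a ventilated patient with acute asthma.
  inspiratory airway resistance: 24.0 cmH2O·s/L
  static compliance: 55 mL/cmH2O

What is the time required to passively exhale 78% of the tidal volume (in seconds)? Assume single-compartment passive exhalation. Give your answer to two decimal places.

τ = R × C = 24.0 × 55 mL/cmH2O = 24.0 × 0.055 L/cmH2O = 1.32 s.
Exhaled fraction f = 1 − e^(−t/τ) → t = −τ·ln(1 − f) = −1.32·ln(0.22) = 1.999 s.

2.00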